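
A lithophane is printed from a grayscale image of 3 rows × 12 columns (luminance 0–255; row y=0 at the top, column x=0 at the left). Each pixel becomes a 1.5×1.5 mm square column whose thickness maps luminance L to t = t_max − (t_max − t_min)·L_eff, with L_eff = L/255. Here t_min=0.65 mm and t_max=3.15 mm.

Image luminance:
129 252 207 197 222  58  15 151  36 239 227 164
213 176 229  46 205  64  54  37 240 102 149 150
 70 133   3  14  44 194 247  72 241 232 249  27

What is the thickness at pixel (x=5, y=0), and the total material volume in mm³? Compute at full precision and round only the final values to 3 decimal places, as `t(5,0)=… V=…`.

span = t_max - t_min = 3.15 - 0.65 = 2.500
L(5,0) = 58, L_eff = 58/255 = 0.227451
t(5,0) = 3.15 - 2.500·0.227451 = 2.581
Σt over all 3·12 pixels = 5399/85 ≈ 63.5176471
V = pitch²·Σt = 1.5²·5399/85 = 142.915

t(5,0)=2.581 V=142.915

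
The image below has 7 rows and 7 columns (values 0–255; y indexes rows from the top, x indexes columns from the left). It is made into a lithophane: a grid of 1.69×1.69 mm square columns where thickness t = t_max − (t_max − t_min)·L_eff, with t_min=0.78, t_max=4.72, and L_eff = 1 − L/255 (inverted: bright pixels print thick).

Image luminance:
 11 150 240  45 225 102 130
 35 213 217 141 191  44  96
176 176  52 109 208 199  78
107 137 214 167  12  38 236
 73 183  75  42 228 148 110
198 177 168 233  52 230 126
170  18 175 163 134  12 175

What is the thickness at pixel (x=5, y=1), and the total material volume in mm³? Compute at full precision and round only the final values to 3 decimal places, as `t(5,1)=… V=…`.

span = t_max - t_min = 4.72 - 0.78 = 3.940
L(5,1) = 44, L_eff = 1 - 44/255 = 0.827451 (inverted)
t(5,1) = 4.72 - 3.940·0.827451 = 1.460
Σt over all 7·7 pixels = 299198/2125 ≈ 140.7990588
V = pitch²·Σt = 1.69²·299198/2125 = 402.136

t(5,1)=1.460 V=402.136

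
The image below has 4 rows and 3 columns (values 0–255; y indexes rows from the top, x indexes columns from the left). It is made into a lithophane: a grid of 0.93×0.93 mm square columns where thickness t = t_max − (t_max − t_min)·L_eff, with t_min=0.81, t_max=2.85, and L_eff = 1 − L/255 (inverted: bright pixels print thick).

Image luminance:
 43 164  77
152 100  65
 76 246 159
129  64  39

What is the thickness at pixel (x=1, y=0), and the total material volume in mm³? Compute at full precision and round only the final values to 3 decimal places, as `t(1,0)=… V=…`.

span = t_max - t_min = 2.85 - 0.81 = 2.040
L(1,0) = 164, L_eff = 1 - 164/255 = 0.356863 (inverted)
t(1,0) = 2.85 - 2.040·0.356863 = 2.122
Σt over all 4·3 pixels = 20.232
V = pitch²·Σt = 0.93²·20.232 = 17.499

t(1,0)=2.122 V=17.499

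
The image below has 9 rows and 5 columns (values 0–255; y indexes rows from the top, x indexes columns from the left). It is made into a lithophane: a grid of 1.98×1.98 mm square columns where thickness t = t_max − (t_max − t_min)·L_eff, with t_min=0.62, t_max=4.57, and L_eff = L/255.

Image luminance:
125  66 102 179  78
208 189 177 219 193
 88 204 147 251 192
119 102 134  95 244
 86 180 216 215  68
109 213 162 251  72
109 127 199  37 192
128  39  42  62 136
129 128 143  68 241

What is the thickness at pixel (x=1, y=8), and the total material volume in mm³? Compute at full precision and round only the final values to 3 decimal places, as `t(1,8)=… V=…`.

span = t_max - t_min = 4.57 - 0.62 = 3.950
L(1,8) = 128, L_eff = 128/255 = 0.501961
t(1,8) = 4.57 - 3.950·0.501961 = 2.587
Σt over all 9·5 pixels = 538159/5100 ≈ 105.5213725
V = pitch²·Σt = 1.98²·538159/5100 = 413.686

t(1,8)=2.587 V=413.686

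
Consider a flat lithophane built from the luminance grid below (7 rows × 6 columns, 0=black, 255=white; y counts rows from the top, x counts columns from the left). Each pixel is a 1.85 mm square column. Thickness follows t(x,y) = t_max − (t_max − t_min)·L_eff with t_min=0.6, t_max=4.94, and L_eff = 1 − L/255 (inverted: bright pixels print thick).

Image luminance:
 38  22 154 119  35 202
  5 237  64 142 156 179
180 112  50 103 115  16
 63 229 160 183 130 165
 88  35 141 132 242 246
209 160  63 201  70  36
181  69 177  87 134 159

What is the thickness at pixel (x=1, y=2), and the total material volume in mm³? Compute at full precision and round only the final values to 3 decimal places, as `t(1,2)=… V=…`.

span = t_max - t_min = 4.94 - 0.6 = 4.340
L(1,2) = 112, L_eff = 1 - 112/255 = 0.560784 (inverted)
t(1,2) = 4.94 - 4.340·0.560784 = 2.506
Σt over all 7·6 pixels = 489671/4250 ≈ 115.2167059
V = pitch²·Σt = 1.85²·489671/4250 = 394.329

t(1,2)=2.506 V=394.329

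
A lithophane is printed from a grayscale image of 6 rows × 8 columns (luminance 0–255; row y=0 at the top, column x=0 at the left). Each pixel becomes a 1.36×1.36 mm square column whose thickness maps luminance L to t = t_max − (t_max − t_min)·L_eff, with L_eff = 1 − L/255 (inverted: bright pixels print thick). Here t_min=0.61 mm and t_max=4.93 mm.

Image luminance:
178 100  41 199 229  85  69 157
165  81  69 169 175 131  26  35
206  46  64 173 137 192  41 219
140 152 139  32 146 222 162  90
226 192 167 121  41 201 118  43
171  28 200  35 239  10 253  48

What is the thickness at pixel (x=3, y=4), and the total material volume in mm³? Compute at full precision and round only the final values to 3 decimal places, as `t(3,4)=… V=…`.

t(3,4)=2.660 V=247.270

span = t_max - t_min = 4.93 - 0.61 = 4.320
L(3,4) = 121, L_eff = 1 - 121/255 = 0.525490 (inverted)
t(3,4) = 4.93 - 4.320·0.525490 = 2.660
Σt over all 6·8 pixels = 284088/2125 ≈ 133.6884706
V = pitch²·Σt = 1.36²·284088/2125 = 247.270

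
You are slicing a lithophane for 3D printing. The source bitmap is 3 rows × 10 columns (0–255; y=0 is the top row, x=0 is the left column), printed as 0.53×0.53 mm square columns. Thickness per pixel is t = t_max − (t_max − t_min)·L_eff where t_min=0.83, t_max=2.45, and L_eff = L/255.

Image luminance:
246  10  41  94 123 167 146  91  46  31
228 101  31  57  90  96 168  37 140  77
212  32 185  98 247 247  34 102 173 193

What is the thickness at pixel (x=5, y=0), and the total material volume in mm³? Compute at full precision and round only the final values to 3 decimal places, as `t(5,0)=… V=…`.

span = t_max - t_min = 2.45 - 0.83 = 1.620
L(5,0) = 167, L_eff = 167/255 = 0.654902
t(5,0) = 2.45 - 1.620·0.654902 = 1.389
Σt over all 3·10 pixels = 108357/2125 ≈ 50.9915294
V = pitch²·Σt = 0.53²·108357/2125 = 14.324

t(5,0)=1.389 V=14.324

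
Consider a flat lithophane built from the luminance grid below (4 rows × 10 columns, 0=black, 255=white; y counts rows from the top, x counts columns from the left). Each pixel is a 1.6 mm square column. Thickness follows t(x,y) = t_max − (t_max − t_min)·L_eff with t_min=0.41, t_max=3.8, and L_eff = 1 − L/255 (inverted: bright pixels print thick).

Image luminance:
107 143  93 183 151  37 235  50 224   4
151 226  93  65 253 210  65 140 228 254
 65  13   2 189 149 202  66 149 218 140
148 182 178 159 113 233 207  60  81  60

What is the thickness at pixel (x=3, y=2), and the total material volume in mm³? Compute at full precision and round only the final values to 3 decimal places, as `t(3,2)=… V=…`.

span = t_max - t_min = 3.8 - 0.41 = 3.390
L(3,2) = 189, L_eff = 1 - 189/255 = 0.258824 (inverted)
t(3,2) = 3.8 - 3.390·0.258824 = 2.923
Σt over all 4·10 pixels = 381919/4250 ≈ 89.8632941
V = pitch²·Σt = 1.6²·381919/4250 = 230.050

t(3,2)=2.923 V=230.050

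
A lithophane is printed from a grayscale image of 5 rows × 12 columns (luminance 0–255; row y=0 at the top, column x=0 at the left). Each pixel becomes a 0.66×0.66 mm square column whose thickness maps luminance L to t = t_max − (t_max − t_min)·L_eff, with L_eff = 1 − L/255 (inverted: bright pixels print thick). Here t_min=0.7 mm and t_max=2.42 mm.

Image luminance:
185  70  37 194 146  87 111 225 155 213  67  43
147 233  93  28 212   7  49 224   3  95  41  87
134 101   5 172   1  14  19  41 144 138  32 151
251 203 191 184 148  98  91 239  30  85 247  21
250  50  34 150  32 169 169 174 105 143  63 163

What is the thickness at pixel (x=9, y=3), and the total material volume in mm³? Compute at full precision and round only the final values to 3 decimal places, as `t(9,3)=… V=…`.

t(9,3)=1.273 V=38.845

span = t_max - t_min = 2.42 - 0.7 = 1.720
L(9,3) = 85, L_eff = 1 - 85/255 = 0.666667 (inverted)
t(9,3) = 2.42 - 1.720·0.666667 = 1.273
Σt over all 5·12 pixels = 568492/6375 ≈ 89.1752157
V = pitch²·Σt = 0.66²·568492/6375 = 38.845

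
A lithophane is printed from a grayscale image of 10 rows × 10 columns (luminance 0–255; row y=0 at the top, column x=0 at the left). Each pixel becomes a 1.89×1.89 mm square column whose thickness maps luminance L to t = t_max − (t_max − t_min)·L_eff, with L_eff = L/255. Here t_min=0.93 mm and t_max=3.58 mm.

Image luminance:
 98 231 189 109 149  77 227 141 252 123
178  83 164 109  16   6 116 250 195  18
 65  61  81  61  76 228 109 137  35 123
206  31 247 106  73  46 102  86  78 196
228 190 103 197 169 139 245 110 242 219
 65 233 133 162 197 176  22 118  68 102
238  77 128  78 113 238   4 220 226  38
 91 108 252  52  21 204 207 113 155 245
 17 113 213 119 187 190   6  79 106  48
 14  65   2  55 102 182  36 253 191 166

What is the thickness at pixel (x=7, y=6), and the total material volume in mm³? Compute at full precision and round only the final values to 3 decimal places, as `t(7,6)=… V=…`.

t(7,6)=1.294 V=798.158

span = t_max - t_min = 3.58 - 0.93 = 2.650
L(7,6) = 220, L_eff = 220/255 = 0.862745
t(7,6) = 3.58 - 2.650·0.862745 = 1.294
Σt over all 10·10 pixels = 94963/425 ≈ 223.4423529
V = pitch²·Σt = 1.89²·94963/425 = 798.158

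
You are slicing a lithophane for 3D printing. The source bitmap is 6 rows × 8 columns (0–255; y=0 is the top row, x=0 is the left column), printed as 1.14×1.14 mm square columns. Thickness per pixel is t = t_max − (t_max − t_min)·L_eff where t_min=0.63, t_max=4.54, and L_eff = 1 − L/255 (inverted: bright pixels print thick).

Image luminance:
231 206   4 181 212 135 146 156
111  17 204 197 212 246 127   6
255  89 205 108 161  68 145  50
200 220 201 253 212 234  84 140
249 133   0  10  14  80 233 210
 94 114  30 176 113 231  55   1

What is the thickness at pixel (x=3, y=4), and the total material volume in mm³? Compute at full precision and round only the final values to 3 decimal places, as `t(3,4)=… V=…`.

span = t_max - t_min = 4.54 - 0.63 = 3.910
L(3,4) = 10, L_eff = 1 - 10/255 = 0.960784 (inverted)
t(3,4) = 4.54 - 3.910·0.960784 = 0.783
Σt over all 6·8 pixels = 133.878
V = pitch²·Σt = 1.14²·133.878 = 173.988

t(3,4)=0.783 V=173.988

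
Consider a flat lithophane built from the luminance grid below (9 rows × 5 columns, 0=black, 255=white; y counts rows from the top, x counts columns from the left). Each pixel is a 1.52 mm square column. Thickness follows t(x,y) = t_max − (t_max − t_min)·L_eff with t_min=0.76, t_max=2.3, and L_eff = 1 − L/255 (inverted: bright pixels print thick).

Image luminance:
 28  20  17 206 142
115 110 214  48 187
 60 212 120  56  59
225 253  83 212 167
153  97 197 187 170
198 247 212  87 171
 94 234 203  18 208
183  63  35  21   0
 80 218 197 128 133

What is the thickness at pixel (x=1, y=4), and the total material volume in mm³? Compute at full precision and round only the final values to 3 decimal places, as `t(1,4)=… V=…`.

t(1,4)=1.346 V=163.683

span = t_max - t_min = 2.3 - 0.76 = 1.540
L(1,4) = 97, L_eff = 1 - 97/255 = 0.619608 (inverted)
t(1,4) = 2.3 - 1.540·0.619608 = 1.346
Σt over all 9·5 pixels = 451643/6375 ≈ 70.8459608
V = pitch²·Σt = 1.52²·451643/6375 = 163.683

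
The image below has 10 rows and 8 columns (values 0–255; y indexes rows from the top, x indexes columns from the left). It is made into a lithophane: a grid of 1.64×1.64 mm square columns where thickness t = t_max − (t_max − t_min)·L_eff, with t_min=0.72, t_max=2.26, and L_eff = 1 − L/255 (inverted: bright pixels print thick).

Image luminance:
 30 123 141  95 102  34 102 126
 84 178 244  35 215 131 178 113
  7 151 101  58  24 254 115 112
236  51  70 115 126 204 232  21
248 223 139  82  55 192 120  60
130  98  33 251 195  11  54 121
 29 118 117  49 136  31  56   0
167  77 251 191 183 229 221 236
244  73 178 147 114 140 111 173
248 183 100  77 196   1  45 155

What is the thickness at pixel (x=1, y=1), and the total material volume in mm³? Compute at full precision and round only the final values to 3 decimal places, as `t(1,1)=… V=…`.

t(1,1)=1.795 V=318.911

span = t_max - t_min = 2.26 - 0.72 = 1.540
L(1,1) = 178, L_eff = 1 - 178/255 = 0.301961 (inverted)
t(1,1) = 2.26 - 1.540·0.301961 = 1.795
Σt over all 10·8 pixels = 755896/6375 ≈ 118.5719216
V = pitch²·Σt = 1.64²·755896/6375 = 318.911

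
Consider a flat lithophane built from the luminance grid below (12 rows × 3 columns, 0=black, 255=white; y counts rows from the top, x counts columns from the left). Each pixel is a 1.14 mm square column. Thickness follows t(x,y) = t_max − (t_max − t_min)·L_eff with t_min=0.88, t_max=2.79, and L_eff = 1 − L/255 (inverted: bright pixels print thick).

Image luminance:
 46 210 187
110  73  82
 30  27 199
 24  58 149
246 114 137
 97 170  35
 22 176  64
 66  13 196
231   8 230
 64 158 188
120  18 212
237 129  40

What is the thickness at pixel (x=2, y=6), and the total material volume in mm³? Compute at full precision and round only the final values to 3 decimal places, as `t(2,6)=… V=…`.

t(2,6)=1.359 V=81.724

span = t_max - t_min = 2.79 - 0.88 = 1.910
L(2,6) = 64, L_eff = 1 - 64/255 = 0.749020 (inverted)
t(2,6) = 2.79 - 1.910·0.749020 = 1.359
Σt over all 12·3 pixels = 801773/12750 ≈ 62.8841569
V = pitch²·Σt = 1.14²·801773/12750 = 81.724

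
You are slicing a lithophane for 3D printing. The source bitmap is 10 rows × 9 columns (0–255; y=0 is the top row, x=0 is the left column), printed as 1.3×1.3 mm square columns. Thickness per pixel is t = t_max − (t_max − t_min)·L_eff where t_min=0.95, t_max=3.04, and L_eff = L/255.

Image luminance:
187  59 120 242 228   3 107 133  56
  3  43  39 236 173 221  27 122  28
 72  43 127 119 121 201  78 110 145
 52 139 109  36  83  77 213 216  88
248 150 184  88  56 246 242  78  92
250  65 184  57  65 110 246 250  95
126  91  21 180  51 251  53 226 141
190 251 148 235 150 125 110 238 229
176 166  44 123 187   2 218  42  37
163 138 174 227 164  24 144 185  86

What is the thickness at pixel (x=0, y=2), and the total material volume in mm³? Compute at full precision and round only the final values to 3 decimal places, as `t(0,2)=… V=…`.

t(0,2)=2.450 V=297.857

span = t_max - t_min = 3.04 - 0.95 = 2.090
L(0,2) = 72, L_eff = 72/255 = 0.282353
t(0,2) = 3.04 - 2.090·0.282353 = 2.450
Σt over all 10·9 pixels = 2247149/12750 ≈ 176.2469804
V = pitch²·Σt = 1.3²·2247149/12750 = 297.857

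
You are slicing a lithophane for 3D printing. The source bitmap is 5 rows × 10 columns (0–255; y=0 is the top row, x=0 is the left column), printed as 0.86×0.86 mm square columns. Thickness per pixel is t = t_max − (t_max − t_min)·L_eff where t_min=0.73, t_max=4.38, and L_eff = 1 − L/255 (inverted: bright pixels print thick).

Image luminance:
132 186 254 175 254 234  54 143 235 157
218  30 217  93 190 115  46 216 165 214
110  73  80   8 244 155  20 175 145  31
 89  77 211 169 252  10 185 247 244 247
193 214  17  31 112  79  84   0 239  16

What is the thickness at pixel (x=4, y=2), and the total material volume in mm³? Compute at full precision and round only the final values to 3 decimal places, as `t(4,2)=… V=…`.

span = t_max - t_min = 4.38 - 0.73 = 3.650
L(4,2) = 244, L_eff = 1 - 244/255 = 0.043137 (inverted)
t(4,2) = 4.38 - 3.650·0.043137 = 4.223
Σt over all 5·10 pixels = 140671/1020 ≈ 137.9127451
V = pitch²·Σt = 0.86²·140671/1020 = 102.000

t(4,2)=4.223 V=102.000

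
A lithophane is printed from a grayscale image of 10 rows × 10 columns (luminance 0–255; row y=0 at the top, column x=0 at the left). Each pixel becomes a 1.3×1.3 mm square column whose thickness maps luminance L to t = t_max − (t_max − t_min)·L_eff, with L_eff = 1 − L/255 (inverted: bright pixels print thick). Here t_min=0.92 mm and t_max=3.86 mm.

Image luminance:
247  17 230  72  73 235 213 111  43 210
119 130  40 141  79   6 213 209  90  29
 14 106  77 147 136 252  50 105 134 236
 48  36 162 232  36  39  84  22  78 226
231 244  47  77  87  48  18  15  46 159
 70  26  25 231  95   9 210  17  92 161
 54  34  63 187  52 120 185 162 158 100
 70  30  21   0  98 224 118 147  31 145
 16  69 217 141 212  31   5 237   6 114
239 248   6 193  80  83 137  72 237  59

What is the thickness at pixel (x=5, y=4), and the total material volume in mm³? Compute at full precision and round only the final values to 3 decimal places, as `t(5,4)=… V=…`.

t(5,4)=1.473 V=370.513

span = t_max - t_min = 3.86 - 0.92 = 2.940
L(5,4) = 48, L_eff = 1 - 48/255 = 0.811765 (inverted)
t(5,4) = 3.86 - 2.940·0.811765 = 1.473
Σt over all 10·10 pixels = 465882/2125 ≈ 219.2385882
V = pitch²·Σt = 1.3²·465882/2125 = 370.513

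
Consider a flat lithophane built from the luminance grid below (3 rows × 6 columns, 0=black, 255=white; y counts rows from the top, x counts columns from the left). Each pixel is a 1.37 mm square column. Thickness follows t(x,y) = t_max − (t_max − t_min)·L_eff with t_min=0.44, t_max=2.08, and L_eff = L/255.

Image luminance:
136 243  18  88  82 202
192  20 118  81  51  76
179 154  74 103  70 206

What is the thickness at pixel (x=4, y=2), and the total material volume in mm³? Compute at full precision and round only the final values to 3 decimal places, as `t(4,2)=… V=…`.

t(4,2)=1.630 V=45.006

span = t_max - t_min = 2.08 - 0.44 = 1.640
L(4,2) = 70, L_eff = 70/255 = 0.274510
t(4,2) = 2.08 - 1.640·0.274510 = 1.630
Σt over all 3·6 pixels = 152867/6375 ≈ 23.9791373
V = pitch²·Σt = 1.37²·152867/6375 = 45.006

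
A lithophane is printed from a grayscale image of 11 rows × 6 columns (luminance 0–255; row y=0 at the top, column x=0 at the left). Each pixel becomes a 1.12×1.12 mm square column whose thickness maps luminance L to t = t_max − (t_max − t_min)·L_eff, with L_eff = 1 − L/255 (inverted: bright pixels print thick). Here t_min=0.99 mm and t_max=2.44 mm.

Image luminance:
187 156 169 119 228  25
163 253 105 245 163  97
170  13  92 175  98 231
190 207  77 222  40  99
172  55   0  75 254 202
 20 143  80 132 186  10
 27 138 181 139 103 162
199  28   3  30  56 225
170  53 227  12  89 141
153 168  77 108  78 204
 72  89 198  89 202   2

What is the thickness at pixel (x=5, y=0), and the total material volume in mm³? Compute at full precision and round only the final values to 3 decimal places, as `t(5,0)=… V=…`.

t(5,0)=1.132 V=140.994

span = t_max - t_min = 2.44 - 0.99 = 1.450
L(5,0) = 25, L_eff = 1 - 25/255 = 0.901961 (inverted)
t(5,0) = 2.44 - 1.450·0.901961 = 1.132
Σt over all 11·6 pixels = 286619/2550 ≈ 112.3996078
V = pitch²·Σt = 1.12²·286619/2550 = 140.994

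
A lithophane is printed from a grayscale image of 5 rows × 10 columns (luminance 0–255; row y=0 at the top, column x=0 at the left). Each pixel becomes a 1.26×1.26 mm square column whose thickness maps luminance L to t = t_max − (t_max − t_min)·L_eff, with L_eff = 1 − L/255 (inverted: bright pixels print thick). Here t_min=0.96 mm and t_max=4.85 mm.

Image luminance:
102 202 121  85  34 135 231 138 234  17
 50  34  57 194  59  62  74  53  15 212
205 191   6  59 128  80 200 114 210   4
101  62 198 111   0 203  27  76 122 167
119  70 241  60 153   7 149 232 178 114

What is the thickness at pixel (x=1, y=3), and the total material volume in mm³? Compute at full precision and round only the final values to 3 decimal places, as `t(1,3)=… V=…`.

span = t_max - t_min = 4.85 - 0.96 = 3.890
L(1,3) = 62, L_eff = 1 - 62/255 = 0.756863 (inverted)
t(1,3) = 4.85 - 3.890·0.756863 = 1.906
Σt over all 5·10 pixels = 859936/6375 ≈ 134.8919216
V = pitch²·Σt = 1.26²·859936/6375 = 214.154

t(1,3)=1.906 V=214.154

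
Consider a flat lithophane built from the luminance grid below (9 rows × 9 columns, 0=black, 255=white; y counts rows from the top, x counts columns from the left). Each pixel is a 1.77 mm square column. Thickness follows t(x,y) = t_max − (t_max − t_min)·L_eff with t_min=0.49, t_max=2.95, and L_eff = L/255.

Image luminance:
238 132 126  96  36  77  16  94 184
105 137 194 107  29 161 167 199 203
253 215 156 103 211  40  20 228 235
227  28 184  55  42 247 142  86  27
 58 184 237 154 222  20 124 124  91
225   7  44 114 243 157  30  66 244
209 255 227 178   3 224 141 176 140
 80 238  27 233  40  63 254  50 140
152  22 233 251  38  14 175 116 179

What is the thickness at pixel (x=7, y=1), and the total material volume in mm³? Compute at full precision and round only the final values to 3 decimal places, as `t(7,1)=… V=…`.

span = t_max - t_min = 2.95 - 0.49 = 2.460
L(7,1) = 199, L_eff = 199/255 = 0.780392
t(7,1) = 2.95 - 2.460·0.780392 = 1.030
Σt over all 9·9 pixels = 1128911/8500 ≈ 132.8130588
V = pitch²·Σt = 1.77²·1128911/8500 = 416.090

t(7,1)=1.030 V=416.090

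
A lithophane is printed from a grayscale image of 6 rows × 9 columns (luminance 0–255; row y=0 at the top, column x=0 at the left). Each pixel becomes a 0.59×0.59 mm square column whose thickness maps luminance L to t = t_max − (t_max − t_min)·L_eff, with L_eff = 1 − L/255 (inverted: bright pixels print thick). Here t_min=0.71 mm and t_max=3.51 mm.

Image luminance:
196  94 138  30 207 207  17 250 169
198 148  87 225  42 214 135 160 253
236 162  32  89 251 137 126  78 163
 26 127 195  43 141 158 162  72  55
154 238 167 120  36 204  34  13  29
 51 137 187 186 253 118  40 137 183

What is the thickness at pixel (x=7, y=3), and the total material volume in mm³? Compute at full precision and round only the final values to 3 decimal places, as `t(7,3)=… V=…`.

span = t_max - t_min = 3.51 - 0.71 = 2.800
L(7,3) = 72, L_eff = 1 - 72/255 = 0.717647 (inverted)
t(7,3) = 3.51 - 2.800·0.717647 = 1.501
Σt over all 6·9 pixels = 17791/150 ≈ 118.6066667
V = pitch²·Σt = 0.59²·17791/150 = 41.287

t(7,3)=1.501 V=41.287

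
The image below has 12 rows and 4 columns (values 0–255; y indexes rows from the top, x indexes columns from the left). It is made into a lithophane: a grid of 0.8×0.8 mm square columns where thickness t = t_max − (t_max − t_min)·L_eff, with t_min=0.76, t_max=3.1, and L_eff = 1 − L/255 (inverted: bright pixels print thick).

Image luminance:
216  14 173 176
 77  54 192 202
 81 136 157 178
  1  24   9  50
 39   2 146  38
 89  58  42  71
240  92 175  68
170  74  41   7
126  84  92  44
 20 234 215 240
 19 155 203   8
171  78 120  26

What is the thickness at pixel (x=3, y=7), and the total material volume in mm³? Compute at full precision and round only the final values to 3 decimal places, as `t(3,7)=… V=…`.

span = t_max - t_min = 3.1 - 0.76 = 2.340
L(3,7) = 7, L_eff = 1 - 7/255 = 0.972549 (inverted)
t(3,7) = 3.1 - 2.340·0.972549 = 0.824
Σt over all 12·4 pixels = 347193/4250 ≈ 81.6924706
V = pitch²·Σt = 0.8²·347193/4250 = 52.283

t(3,7)=0.824 V=52.283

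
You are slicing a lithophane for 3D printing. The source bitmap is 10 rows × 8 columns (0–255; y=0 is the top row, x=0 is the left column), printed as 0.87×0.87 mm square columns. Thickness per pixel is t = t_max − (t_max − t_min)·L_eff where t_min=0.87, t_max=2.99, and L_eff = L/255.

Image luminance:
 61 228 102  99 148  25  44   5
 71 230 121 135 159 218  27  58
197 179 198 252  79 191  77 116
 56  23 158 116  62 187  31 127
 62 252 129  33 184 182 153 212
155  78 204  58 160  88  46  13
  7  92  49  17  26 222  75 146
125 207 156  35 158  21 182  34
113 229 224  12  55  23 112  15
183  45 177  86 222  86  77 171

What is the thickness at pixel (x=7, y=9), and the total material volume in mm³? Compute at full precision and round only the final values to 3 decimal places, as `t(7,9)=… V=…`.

span = t_max - t_min = 2.99 - 0.87 = 2.120
L(7,9) = 171, L_eff = 171/255 = 0.670588
t(7,9) = 2.99 - 2.120·0.670588 = 1.568
Σt over all 10·8 pixels = 346279/2125 ≈ 162.9548235
V = pitch²·Σt = 0.87²·346279/2125 = 123.341

t(7,9)=1.568 V=123.341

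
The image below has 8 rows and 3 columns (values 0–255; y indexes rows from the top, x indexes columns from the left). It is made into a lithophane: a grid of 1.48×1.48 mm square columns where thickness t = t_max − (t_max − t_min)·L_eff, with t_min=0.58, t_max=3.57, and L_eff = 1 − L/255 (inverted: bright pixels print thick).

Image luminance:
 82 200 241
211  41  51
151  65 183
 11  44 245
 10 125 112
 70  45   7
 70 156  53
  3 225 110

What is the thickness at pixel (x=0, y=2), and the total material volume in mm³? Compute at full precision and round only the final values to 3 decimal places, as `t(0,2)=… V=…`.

span = t_max - t_min = 3.57 - 0.58 = 2.990
L(0,2) = 151, L_eff = 1 - 151/255 = 0.407843 (inverted)
t(0,2) = 3.57 - 2.990·0.407843 = 2.351
Σt over all 8·3 pixels = 368583/8500 ≈ 43.3627059
V = pitch²·Σt = 1.48²·368583/8500 = 94.982

t(0,2)=2.351 V=94.982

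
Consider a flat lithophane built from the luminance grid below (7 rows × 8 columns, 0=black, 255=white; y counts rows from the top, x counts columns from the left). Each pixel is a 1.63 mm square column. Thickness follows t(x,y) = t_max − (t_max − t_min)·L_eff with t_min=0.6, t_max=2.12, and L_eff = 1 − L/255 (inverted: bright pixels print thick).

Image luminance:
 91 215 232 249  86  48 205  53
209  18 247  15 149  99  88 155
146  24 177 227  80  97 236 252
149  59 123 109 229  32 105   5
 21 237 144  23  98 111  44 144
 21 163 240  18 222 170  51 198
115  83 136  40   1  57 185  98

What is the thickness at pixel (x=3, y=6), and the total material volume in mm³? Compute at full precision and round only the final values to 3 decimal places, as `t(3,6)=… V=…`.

span = t_max - t_min = 2.12 - 0.6 = 1.520
L(3,6) = 40, L_eff = 1 - 40/255 = 0.843137 (inverted)
t(3,6) = 2.12 - 1.520·0.843137 = 0.838
Σt over all 7·8 pixels = 473702/6375 ≈ 74.3061961
V = pitch²·Σt = 1.63²·473702/6375 = 197.424

t(3,6)=0.838 V=197.424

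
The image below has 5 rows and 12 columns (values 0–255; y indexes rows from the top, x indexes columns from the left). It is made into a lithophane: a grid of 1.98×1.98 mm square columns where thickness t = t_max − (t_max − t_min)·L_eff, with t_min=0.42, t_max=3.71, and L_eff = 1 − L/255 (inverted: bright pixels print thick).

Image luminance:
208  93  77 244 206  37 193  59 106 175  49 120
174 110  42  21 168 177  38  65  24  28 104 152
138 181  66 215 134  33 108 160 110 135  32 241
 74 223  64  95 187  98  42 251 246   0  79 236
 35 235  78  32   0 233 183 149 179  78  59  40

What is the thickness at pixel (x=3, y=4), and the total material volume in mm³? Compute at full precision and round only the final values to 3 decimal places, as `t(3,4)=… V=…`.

t(3,4)=0.833 V=458.879

span = t_max - t_min = 3.71 - 0.42 = 3.290
L(3,4) = 32, L_eff = 1 - 32/255 = 0.874510 (inverted)
t(3,4) = 3.71 - 3.290·0.874510 = 0.833
Σt over all 5·12 pixels = 994917/8500 ≈ 117.0490588
V = pitch²·Σt = 1.98²·994917/8500 = 458.879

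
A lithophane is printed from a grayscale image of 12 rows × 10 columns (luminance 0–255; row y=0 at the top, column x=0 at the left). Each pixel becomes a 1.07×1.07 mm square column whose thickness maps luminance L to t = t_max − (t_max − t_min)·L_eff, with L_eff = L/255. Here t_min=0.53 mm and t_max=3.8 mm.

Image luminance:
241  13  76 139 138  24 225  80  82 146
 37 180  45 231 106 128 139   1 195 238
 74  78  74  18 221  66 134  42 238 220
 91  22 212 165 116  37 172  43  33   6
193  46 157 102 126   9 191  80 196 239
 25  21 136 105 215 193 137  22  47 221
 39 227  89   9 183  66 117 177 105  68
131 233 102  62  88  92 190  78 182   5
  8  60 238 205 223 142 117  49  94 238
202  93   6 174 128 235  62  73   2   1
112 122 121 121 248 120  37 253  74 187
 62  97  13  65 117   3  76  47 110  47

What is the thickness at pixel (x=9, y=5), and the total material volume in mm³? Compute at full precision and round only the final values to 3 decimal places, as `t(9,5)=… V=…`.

t(9,5)=0.966 V=322.228

span = t_max - t_min = 3.8 - 0.53 = 3.270
L(9,5) = 221, L_eff = 221/255 = 0.866667
t(9,5) = 3.8 - 3.270·0.866667 = 0.966
Σt over all 12·10 pixels = 598073/2125 ≈ 281.4461176
V = pitch²·Σt = 1.07²·598073/2125 = 322.228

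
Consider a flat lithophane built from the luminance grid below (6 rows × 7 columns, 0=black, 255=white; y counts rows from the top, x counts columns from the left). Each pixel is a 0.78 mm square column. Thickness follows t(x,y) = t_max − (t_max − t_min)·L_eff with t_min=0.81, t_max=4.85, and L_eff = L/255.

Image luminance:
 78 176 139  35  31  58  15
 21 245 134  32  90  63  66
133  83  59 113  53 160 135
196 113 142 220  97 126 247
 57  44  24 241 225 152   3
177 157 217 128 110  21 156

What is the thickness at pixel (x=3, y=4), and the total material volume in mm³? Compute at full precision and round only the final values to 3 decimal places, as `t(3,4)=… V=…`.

span = t_max - t_min = 4.85 - 0.81 = 4.040
L(3,4) = 241, L_eff = 241/255 = 0.945098
t(3,4) = 4.85 - 4.040·0.945098 = 1.032
Σt over all 6·7 pixels = 1633231/12750 ≈ 128.0965490
V = pitch²·Σt = 0.78²·1633231/12750 = 77.934

t(3,4)=1.032 V=77.934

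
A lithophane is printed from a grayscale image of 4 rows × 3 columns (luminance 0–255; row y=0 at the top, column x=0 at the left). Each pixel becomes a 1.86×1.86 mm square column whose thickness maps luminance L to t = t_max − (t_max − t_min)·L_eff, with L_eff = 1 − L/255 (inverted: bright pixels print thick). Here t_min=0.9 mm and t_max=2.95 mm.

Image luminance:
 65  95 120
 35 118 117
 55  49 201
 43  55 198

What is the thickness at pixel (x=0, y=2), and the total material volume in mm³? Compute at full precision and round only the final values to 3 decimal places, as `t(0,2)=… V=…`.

t(0,2)=1.342 V=69.376

span = t_max - t_min = 2.95 - 0.9 = 2.050
L(0,2) = 55, L_eff = 1 - 55/255 = 0.784314 (inverted)
t(0,2) = 2.95 - 2.050·0.784314 = 1.342
Σt over all 4·3 pixels = 102271/5100 ≈ 20.0531373
V = pitch²·Σt = 1.86²·102271/5100 = 69.376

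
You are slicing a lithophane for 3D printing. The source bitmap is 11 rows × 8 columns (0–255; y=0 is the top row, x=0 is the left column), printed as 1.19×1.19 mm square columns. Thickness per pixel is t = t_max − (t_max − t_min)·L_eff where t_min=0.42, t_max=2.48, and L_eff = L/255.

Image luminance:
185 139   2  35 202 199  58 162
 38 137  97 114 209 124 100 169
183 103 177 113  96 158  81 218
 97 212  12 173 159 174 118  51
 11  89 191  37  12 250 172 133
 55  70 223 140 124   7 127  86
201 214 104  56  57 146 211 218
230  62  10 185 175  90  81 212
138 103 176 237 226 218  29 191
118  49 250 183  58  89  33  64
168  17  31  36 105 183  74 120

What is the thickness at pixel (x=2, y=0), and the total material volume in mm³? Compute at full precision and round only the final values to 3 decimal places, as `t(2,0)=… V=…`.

t(2,0)=2.464 V=183.554

span = t_max - t_min = 2.48 - 0.42 = 2.060
L(2,0) = 2, L_eff = 2/255 = 0.007843
t(2,0) = 2.48 - 2.060·0.007843 = 2.464
Σt over all 11·8 pixels = 33053/255 ≈ 129.6196078
V = pitch²·Σt = 1.19²·33053/255 = 183.554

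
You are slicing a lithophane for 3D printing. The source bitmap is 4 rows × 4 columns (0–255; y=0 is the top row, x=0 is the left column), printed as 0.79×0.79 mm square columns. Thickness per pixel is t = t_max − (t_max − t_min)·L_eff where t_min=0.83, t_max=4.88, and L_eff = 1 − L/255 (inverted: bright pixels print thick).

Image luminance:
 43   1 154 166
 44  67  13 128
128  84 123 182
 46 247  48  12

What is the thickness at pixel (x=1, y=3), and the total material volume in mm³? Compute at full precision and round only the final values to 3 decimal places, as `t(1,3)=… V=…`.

span = t_max - t_min = 4.88 - 0.83 = 4.050
L(1,3) = 247, L_eff = 1 - 247/255 = 0.031373 (inverted)
t(1,3) = 4.88 - 4.050·0.031373 = 4.753
Σt over all 4·4 pixels = 31349/850 ≈ 36.8811765
V = pitch²·Σt = 0.79²·31349/850 = 23.018

t(1,3)=4.753 V=23.018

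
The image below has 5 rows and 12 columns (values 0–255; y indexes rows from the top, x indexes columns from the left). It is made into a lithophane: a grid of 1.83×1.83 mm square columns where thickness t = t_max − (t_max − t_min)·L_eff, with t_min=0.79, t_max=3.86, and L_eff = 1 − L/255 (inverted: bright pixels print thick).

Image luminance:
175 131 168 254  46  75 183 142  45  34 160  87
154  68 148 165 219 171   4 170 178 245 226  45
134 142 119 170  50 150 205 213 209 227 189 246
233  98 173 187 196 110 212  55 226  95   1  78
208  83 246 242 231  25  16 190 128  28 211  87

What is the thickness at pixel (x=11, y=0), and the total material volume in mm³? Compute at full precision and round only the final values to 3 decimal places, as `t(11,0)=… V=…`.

span = t_max - t_min = 3.86 - 0.79 = 3.070
L(11,0) = 87, L_eff = 1 - 87/255 = 0.658824 (inverted)
t(11,0) = 3.86 - 3.070·0.658824 = 1.837
Σt over all 5·12 pixels = 646907/4250 ≈ 152.2134118
V = pitch²·Σt = 1.83²·646907/4250 = 509.747

t(11,0)=1.837 V=509.747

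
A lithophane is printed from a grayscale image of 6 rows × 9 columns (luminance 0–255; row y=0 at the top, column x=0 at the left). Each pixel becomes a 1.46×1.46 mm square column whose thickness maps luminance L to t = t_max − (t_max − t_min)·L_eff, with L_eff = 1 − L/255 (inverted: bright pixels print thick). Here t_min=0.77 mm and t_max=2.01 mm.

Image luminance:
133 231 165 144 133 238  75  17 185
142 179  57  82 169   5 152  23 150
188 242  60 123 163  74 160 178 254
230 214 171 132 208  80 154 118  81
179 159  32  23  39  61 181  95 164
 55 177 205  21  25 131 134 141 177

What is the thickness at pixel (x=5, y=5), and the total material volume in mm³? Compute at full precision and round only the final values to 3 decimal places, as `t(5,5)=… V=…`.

t(5,5)=1.407 V=162.320

span = t_max - t_min = 2.01 - 0.77 = 1.240
L(5,5) = 131, L_eff = 1 - 131/255 = 0.486275 (inverted)
t(5,5) = 2.01 - 1.240·0.486275 = 1.407
Σt over all 6·9 pixels = 970903/12750 ≈ 76.1492549
V = pitch²·Σt = 1.46²·970903/12750 = 162.320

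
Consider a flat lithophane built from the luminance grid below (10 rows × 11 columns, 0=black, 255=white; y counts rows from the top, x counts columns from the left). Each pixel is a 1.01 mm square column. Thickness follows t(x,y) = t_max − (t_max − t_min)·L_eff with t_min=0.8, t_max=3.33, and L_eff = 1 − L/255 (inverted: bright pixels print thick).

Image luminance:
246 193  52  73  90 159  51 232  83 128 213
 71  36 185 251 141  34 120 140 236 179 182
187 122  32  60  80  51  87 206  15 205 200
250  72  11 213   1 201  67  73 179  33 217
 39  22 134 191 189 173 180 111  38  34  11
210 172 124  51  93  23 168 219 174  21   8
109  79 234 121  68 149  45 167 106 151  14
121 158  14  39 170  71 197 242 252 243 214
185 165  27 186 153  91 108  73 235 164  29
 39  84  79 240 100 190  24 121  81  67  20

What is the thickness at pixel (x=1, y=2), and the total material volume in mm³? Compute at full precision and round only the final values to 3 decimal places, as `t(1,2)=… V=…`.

t(1,2)=2.010 V=226.068

span = t_max - t_min = 3.33 - 0.8 = 2.530
L(1,2) = 122, L_eff = 1 - 122/255 = 0.521569 (inverted)
t(1,2) = 3.33 - 2.530·0.521569 = 2.010
Σt over all 10·11 pixels = 1883717/8500 ≈ 221.6137647
V = pitch²·Σt = 1.01²·1883717/8500 = 226.068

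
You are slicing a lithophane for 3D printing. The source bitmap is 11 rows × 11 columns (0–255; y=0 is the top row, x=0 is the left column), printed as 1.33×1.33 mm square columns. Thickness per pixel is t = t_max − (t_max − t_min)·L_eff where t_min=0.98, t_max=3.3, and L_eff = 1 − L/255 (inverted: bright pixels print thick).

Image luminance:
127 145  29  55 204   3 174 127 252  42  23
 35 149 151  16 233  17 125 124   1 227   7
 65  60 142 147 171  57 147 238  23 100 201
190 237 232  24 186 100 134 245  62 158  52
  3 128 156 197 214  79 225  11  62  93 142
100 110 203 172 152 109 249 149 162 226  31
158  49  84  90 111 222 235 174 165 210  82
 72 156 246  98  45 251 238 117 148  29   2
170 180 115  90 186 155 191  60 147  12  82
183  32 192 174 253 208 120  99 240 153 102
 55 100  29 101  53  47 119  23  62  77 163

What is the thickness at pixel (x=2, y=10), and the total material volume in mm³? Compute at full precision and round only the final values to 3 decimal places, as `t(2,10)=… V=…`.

t(2,10)=1.244 V=453.814

span = t_max - t_min = 3.3 - 0.98 = 2.320
L(2,10) = 29, L_eff = 1 - 29/255 = 0.886275 (inverted)
t(2,10) = 3.3 - 2.320·0.886275 = 1.244
Σt over all 11·11 pixels = 218069/850 ≈ 256.5517647
V = pitch²·Σt = 1.33²·218069/850 = 453.814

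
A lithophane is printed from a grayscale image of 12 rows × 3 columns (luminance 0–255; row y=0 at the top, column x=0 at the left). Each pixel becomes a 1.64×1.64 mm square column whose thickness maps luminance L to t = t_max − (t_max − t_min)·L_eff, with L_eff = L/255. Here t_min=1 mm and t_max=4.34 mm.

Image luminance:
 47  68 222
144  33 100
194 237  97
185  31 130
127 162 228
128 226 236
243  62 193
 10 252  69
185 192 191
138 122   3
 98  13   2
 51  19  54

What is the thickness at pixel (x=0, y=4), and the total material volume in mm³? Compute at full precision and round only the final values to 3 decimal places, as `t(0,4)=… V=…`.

t(0,4)=2.677 V=261.977

span = t_max - t_min = 4.34 - 1 = 3.340
L(0,4) = 127, L_eff = 127/255 = 0.498039
t(0,4) = 4.34 - 3.340·0.498039 = 2.677
Σt over all 12·3 pixels = 620948/6375 ≈ 97.4036078
V = pitch²·Σt = 1.64²·620948/6375 = 261.977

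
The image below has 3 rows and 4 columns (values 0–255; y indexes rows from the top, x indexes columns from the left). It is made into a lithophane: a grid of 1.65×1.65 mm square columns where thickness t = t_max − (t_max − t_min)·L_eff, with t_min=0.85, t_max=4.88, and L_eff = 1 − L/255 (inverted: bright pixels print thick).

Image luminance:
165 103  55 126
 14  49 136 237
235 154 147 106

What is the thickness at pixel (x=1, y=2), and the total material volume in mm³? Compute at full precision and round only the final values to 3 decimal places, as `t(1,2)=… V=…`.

t(1,2)=3.284 V=93.470

span = t_max - t_min = 4.88 - 0.85 = 4.030
L(1,2) = 154, L_eff = 1 - 154/255 = 0.396078 (inverted)
t(1,2) = 4.88 - 4.030·0.396078 = 3.284
Σt over all 3·4 pixels = 291827/8500 ≈ 34.3325882
V = pitch²·Σt = 1.65²·291827/8500 = 93.470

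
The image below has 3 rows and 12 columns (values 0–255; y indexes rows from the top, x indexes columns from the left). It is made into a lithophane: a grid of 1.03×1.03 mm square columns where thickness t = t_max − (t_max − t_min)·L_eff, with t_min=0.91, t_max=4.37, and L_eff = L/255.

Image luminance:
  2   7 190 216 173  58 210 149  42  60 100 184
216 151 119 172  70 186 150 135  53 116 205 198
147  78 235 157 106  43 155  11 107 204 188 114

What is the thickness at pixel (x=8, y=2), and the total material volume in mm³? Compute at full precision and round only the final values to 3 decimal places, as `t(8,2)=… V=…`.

span = t_max - t_min = 4.37 - 0.91 = 3.460
L(8,2) = 107, L_eff = 107/255 = 0.419608
t(8,2) = 4.37 - 3.460·0.419608 = 2.918
Σt over all 3·12 pixels = 397173/4250 ≈ 93.4524706
V = pitch²·Σt = 1.03²·397173/4250 = 99.144

t(8,2)=2.918 V=99.144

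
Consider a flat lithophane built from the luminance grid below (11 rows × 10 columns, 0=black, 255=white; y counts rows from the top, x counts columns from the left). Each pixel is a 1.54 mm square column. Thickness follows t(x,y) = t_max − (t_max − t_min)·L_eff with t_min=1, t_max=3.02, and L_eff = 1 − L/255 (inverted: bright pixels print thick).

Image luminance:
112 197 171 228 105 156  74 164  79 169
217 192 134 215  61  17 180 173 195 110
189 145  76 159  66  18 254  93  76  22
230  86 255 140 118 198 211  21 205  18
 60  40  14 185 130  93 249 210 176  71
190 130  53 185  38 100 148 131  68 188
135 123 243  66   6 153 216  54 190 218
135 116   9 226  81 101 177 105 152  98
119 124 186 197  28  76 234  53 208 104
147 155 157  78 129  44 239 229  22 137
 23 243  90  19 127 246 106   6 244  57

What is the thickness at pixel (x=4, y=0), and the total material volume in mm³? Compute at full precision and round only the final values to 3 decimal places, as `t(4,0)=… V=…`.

span = t_max - t_min = 3.02 - 1 = 2.020
L(4,0) = 105, L_eff = 1 - 105/255 = 0.588235 (inverted)
t(4,0) = 3.02 - 2.020·0.588235 = 1.832
Σt over all 11·10 pixels = 2858819/12750 ≈ 224.2210980
V = pitch²·Σt = 1.54²·2858819/12750 = 531.763

t(4,0)=1.832 V=531.763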